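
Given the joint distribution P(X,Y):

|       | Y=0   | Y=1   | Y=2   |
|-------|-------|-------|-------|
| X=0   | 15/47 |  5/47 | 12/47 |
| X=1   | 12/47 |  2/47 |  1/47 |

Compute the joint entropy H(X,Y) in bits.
2.1875 bits

H(X,Y) = -Σ_{x,y} P(x,y) log₂ P(x,y). Per-cell terms -P(x,y)·log₂P(x,y):
  X=0: 0.52586, 0.34390, 0.50288
  X=1: 0.50288, 0.19381, 0.11818
Sum of the 6 terms: H(X,Y) = 2.1875 bits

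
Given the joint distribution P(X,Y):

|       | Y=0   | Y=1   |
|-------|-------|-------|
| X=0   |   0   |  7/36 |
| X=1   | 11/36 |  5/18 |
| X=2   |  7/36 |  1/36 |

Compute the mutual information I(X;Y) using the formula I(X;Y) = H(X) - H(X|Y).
0.2968 bits

I(X;Y) = H(X) - H(X|Y)

Marginal of X (row sums):
  P(X=0) = 0 + 7/36 = 7/36
  P(X=1) = 11/36 + 5/18 = 7/12
  P(X=2) = 7/36 + 1/36 = 2/9
H(X) = -[(7/36)·log₂(7/36) + (7/12)·log₂(7/12) + (2/9)·log₂(2/9)]
  = 0.4594 + 0.4536 + 0.4822 = 1.3952 bits

Marginal of Y (column sums):
  P(Y=0) = 0 + 11/36 + 7/36 = 1/2
  P(Y=1) = 7/36 + 5/18 + 1/36 = 1/2
H(X|Y) = Σ_y P(y)·H(X|Y=y):
  Y=0: P(Y=0) = 1/2, P(X|Y=0) = (0, 11/18, 7/18) → H(X|Y=0) = 0.9641
  Y=1: P(Y=1) = 1/2, P(X|Y=1) = (7/18, 5/9, 1/18) → H(X|Y=1) = 1.2327
H(X|Y) = (1/2)·0.9641 + (1/2)·1.2327 = 1.0984 bits

I(X;Y) = H(X) - H(X|Y) = 1.3952 - 1.0984 = 0.2968 bits

Cross-check via I(X;Y) = H(X) + H(Y) - H(X,Y): computing H(Y) from the column sums and H(X,Y) from the 6 cells in the same way gives H(Y) = 1.0000 bits and H(X,Y) = 2.0984 bits, so
I(X;Y) = 1.3952 + 1.0000 - 2.0984 = 0.2968 bits ✓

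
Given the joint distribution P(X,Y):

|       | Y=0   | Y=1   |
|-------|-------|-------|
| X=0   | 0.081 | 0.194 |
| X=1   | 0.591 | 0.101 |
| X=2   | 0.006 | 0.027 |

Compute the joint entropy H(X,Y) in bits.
1.7202 bits

H(X,Y) = -Σ_{x,y} P(x,y) log₂ P(x,y). Per-cell terms -P(x,y)·log₂P(x,y):
  X=0: 0.2937, 0.4590
  X=1: 0.4484, 0.3341
  X=2: 0.0443, 0.1407
Sum of the 6 terms: H(X,Y) = 1.7202 bits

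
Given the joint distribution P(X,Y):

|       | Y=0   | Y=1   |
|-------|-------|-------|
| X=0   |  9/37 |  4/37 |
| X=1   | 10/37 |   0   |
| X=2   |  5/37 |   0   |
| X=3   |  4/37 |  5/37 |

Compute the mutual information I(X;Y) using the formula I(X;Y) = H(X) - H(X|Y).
0.2464 bits

I(X;Y) = H(X) - H(X|Y)

Marginal of X (row sums):
  P(X=0) = 9/37 + 4/37 = 13/37
  P(X=1) = 10/37 + 0 = 10/37
  P(X=2) = 5/37 + 0 = 5/37
  P(X=3) = 4/37 + 5/37 = 9/37
H(X) = -[(13/37)·log₂(13/37) + (10/37)·log₂(10/37) + (5/37)·log₂(5/37) + (9/37)·log₂(9/37)]
  = 0.5302 + 0.5101 + 0.3902 + 0.4961 = 1.9266 bits

Marginal of Y (column sums):
  P(Y=0) = 9/37 + 10/37 + 5/37 + 4/37 = 28/37
  P(Y=1) = 4/37 + 0 + 0 + 5/37 = 9/37
H(X|Y) = Σ_y P(y)·H(X|Y=y):
  Y=0: P(Y=0) = 28/37, P(X|Y=0) = (9/28, 5/14, 5/28, 1/7) → H(X|Y=0) = 1.9017
  Y=1: P(Y=1) = 9/37, P(X|Y=1) = (4/9, 0, 0, 5/9) → H(X|Y=1) = 0.9911
H(X|Y) = (28/37)·1.9017 + (9/37)·0.9911 = 1.6802 bits

I(X;Y) = H(X) - H(X|Y) = 1.9266 - 1.6802 = 0.2464 bits

Cross-check via I(X;Y) = H(X) + H(Y) - H(X,Y): computing H(Y) from the column sums and H(X,Y) from the 8 cells in the same way gives H(Y) = 0.8004 bits and H(X,Y) = 2.4806 bits, so
I(X;Y) = 1.9266 + 0.8004 - 2.4806 = 0.2464 bits ✓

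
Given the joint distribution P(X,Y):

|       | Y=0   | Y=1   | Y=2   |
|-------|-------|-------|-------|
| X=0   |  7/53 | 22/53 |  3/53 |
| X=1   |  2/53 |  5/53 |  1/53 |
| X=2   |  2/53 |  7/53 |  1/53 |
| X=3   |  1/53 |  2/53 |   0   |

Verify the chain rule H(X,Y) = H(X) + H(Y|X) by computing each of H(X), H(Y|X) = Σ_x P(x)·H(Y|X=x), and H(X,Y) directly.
H(X) = 1.5397 bits, H(Y|X) = 1.1736 bits, H(X,Y) = 2.7133 bits

Marginal of X (row sums):
  P(X=0) = 7/53 + 22/53 + 3/53 = 32/53
  P(X=1) = 2/53 + 5/53 + 1/53 = 8/53
  P(X=2) = 2/53 + 7/53 + 1/53 = 10/53
  P(X=3) = 1/53 + 2/53 + 0 = 3/53
H(X) = -[(32/53)·log₂(32/53) + (8/53)·log₂(8/53) + (10/53)·log₂(10/53) + (3/53)·log₂(3/53)]
  = 0.43950 + 0.41176 + 0.45396 + 0.23451 = 1.5397 bits

H(Y|X) = Σ_x P(x)·H(Y|X=x):
  X=0: P(X=0) = 32/53, P(Y|X=0) = (7/32, 11/16, 3/32) → H(Y|X=0) = 1.17144
  X=1: P(X=1) = 8/53, P(Y|X=1) = (1/4, 5/8, 1/8) → H(Y|X=1) = 1.29879
  X=2: P(X=2) = 10/53, P(Y|X=2) = (1/5, 7/10, 1/10) → H(Y|X=2) = 1.15678
  X=3: P(X=3) = 3/53, P(Y|X=3) = (1/3, 2/3, 0) → H(Y|X=3) = 0.91830
H(Y|X) = (32/53)·1.17144 + (8/53)·1.29879 + (10/53)·1.15678 + (3/53)·0.91830 = 1.1736 bits

H(X,Y) = -Σ_{x,y} P(x,y) log₂ P(x,y). Per-cell terms -P(x,y)·log₂P(x,y):
  X=0: 0.38574, 0.52654, 0.23451
  X=1: 0.17841, 0.32132, 0.10807
  X=2: 0.17841, 0.38574, 0.10807
  X=3: 0.10807, 0.17841, 0.00000
  (cells with P = 0 contribute 0)
Sum of the 12 terms: H(X,Y) = 2.7133 bits

Chain rule check:
  H(X) + H(Y|X) = 1.5397 + 1.1736 = 2.7133 bits
  H(X,Y) = 2.7133 bits
✓ Chain rule verified.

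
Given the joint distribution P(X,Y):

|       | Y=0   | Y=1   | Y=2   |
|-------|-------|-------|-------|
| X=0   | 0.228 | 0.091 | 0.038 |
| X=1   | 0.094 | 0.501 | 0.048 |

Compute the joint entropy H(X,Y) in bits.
2.0107 bits

H(X,Y) = -Σ_{x,y} P(x,y) log₂ P(x,y). Per-cell terms -P(x,y)·log₂P(x,y):
  X=0: 0.486300, 0.314677, 0.179279
  X=1: 0.320652, 0.499556, 0.210279
Sum of the 6 terms: H(X,Y) = 2.0107 bits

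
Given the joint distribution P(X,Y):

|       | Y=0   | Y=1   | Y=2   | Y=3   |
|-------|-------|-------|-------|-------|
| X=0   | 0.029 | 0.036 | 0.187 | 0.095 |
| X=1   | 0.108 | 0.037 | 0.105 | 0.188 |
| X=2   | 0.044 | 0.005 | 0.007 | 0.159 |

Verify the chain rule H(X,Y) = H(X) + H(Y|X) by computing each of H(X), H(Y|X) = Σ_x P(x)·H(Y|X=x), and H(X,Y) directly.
H(X) = 1.5283 bits, H(Y|X) = 1.5933 bits, H(X,Y) = 3.1216 bits

Marginal of X (row sums):
  P(X=0) = 0.029 + 0.036 + 0.187 + 0.095 = 0.347
  P(X=1) = 0.108 + 0.037 + 0.105 + 0.188 = 0.438
  P(X=2) = 0.044 + 0.005 + 0.007 + 0.159 = 0.215
H(X) = -[0.347·log₂(0.347) + 0.438·log₂(0.438) + 0.215·log₂(0.215)]
  = 0.52987 + 0.52166 + 0.47678 = 1.5283 bits

H(Y|X) = Σ_x P(x)·H(Y|X=x):
  X=0: P(X=0) = 0.347, P(Y|X=0) = (29/347, 36/347, 187/347, 95/347) → H(Y|X=0) = 1.63071
  X=1: P(X=1) = 0.438, P(Y|X=1) = (18/73, 37/438, 35/146, 94/219) → H(Y|X=1) = 1.81694
  X=2: P(X=2) = 0.215, P(Y|X=2) = (44/215, 1/43, 7/215, 159/215) → H(Y|X=2) = 1.07738
H(Y|X) = 0.347·1.63071 + 0.438·1.81694 + 0.215·1.07738 = 1.5933 bits

H(X,Y) = -Σ_{x,y} P(x,y) log₂ P(x,y). Per-cell terms -P(x,y)·log₂P(x,y):
  X=0: 0.14813, 0.17265, 0.45233, 0.32261
  X=1: 0.34678, 0.17598, 0.34141, 0.45330
  X=2: 0.19828, 0.03822, 0.05011, 0.42181
Sum of the 12 terms: H(X,Y) = 3.1216 bits

Chain rule check:
  H(X) + H(Y|X) = 1.5283 + 1.5933 = 3.1216 bits
  H(X,Y) = 3.1216 bits
✓ Chain rule verified.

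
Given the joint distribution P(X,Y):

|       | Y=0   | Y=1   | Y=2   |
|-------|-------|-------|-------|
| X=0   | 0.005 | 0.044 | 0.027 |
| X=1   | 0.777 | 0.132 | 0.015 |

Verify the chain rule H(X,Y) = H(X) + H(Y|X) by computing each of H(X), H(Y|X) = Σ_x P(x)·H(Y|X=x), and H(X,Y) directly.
H(X) = 0.3879 bits, H(Y|X) = 0.7486 bits, H(X,Y) = 1.1365 bits

Marginal of X (row sums):
  P(X=0) = 0.005 + 0.044 + 0.027 = 0.076
  P(X=1) = 0.777 + 0.132 + 0.015 = 0.924
H(X) = -[0.076·log₂(0.076) + 0.924·log₂(0.924)]
  = 0.28256 + 0.10537 = 0.3879 bits

H(Y|X) = Σ_x P(x)·H(Y|X=x):
  X=0: P(X=0) = 0.076, P(Y|X=0) = (5/76, 11/19, 27/76) → H(Y|X=0) = 1.24521
  X=1: P(X=1) = 0.924, P(Y|X=1) = (37/44, 1/7, 5/308) → H(Y|X=1) = 0.70777
H(Y|X) = 0.076·1.24521 + 0.924·0.70777 = 0.7486 bits

H(X,Y) = -Σ_{x,y} P(x,y) log₂ P(x,y). Per-cell terms -P(x,y)·log₂P(x,y):
  X=0: 0.03822, 0.19828, 0.14069
  X=1: 0.28284, 0.38562, 0.09088
Sum of the 6 terms: H(X,Y) = 1.1365 bits

Chain rule check:
  H(X) + H(Y|X) = 0.3879 + 0.7486 = 1.1365 bits
  H(X,Y) = 1.1365 bits
✓ Chain rule verified.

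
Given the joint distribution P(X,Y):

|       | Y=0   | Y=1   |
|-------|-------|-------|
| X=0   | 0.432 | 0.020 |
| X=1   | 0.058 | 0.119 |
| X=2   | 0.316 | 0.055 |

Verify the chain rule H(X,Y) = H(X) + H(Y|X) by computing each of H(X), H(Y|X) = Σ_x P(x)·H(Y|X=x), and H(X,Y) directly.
H(X) = 1.4907 bits, H(Y|X) = 0.5043 bits, H(X,Y) = 1.9950 bits

Marginal of X (row sums):
  P(X=0) = 0.432 + 0.020 = 0.452
  P(X=1) = 0.058 + 0.119 = 0.177
  P(X=2) = 0.316 + 0.055 = 0.371
H(X) = -[0.452·log₂(0.452) + 0.177·log₂(0.177) + 0.371·log₂(0.371)]
  = 0.5178 + 0.4422 + 0.5307 = 1.4907 bits

H(Y|X) = Σ_x P(x)·H(Y|X=x):
  X=0: P(X=0) = 0.452, P(Y|X=0) = (108/113, 5/113) → H(Y|X=0) = 0.2614
  X=1: P(X=1) = 0.177, P(Y|X=1) = (58/177, 119/177) → H(Y|X=1) = 0.9125
  X=2: P(X=2) = 0.371, P(Y|X=2) = (316/371, 55/371) → H(Y|X=2) = 0.6054
H(Y|X) = 0.452·0.2614 + 0.177·0.9125 + 0.371·0.6054 = 0.5043 bits

H(X,Y) = -Σ_{x,y} P(x,y) log₂ P(x,y). Per-cell terms -P(x,y)·log₂P(x,y):
  X=0: 0.5231, 0.1129
  X=1: 0.2383, 0.3654
  X=2: 0.5252, 0.2301
Sum of the 6 terms: H(X,Y) = 1.9950 bits

Chain rule check:
  H(X) + H(Y|X) = 1.4907 + 0.5043 = 1.9950 bits
  H(X,Y) = 1.9950 bits
✓ Chain rule verified.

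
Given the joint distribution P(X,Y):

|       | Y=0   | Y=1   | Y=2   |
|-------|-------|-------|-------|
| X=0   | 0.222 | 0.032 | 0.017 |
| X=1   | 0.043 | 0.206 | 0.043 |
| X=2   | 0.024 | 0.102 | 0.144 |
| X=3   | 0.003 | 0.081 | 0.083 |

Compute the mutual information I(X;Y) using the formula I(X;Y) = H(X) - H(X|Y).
0.4458 bits

I(X;Y) = H(X) - H(X|Y)

Marginal of X (row sums):
  P(X=0) = 0.222 + 0.032 + 0.017 = 0.271
  P(X=1) = 0.043 + 0.206 + 0.043 = 0.292
  P(X=2) = 0.024 + 0.102 + 0.144 = 0.270
  P(X=3) = 0.003 + 0.081 + 0.083 = 0.167
H(X) = -[0.271·log₂(0.271) + 0.292·log₂(0.292) + 0.270·log₂(0.270) + 0.167·log₂(0.167)]
  = 0.5105 + 0.5186 + 0.5100 + 0.4312 = 1.9703 bits

Marginal of Y (column sums):
  P(Y=0) = 0.222 + 0.043 + 0.024 + 0.003 = 0.292
  P(Y=1) = 0.032 + 0.206 + 0.102 + 0.081 = 0.421
  P(Y=2) = 0.017 + 0.043 + 0.144 + 0.083 = 0.287
H(X|Y) = Σ_y P(y)·H(X|Y=y):
  Y=0: P(Y=0) = 0.292, P(X|Y=0) = (111/146, 43/292, 6/73, 3/292) → H(X|Y=0) = 1.0717
  Y=1: P(Y=1) = 0.421, P(X|Y=1) = (32/421, 206/421, 102/421, 81/421) → H(X|Y=1) = 1.7402
  Y=2: P(Y=2) = 0.287, P(X|Y=2) = (17/287, 43/287, 144/287, 83/287) → H(X|Y=2) = 1.6687
H(X|Y) = 0.292·1.0717 + 0.421·1.7402 + 0.287·1.6687 = 1.5245 bits

I(X;Y) = H(X) - H(X|Y) = 1.9703 - 1.5245 = 0.4458 bits

Cross-check via I(X;Y) = H(X) + H(Y) - H(X,Y): computing H(Y) from the column sums and H(X,Y) from the 12 cells in the same way gives H(Y) = 1.5609 bits and H(X,Y) = 3.0854 bits, so
I(X;Y) = 1.9703 + 1.5609 - 3.0854 = 0.4458 bits ✓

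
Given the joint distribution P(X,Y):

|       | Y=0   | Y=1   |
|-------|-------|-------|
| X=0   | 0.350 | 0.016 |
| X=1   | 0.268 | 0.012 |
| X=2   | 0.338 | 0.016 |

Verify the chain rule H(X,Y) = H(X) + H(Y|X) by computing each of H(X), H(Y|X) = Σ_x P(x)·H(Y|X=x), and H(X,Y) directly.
H(X) = 1.5753 bits, H(Y|X) = 0.2603 bits, H(X,Y) = 1.8356 bits

Marginal of X (row sums):
  P(X=0) = 0.350 + 0.016 = 0.366
  P(X=1) = 0.268 + 0.012 = 0.280
  P(X=2) = 0.338 + 0.016 = 0.354
H(X) = -[0.366·log₂(0.366) + 0.280·log₂(0.280) + 0.354·log₂(0.354)]
  = 0.53073 + 0.51422 + 0.53036 = 1.5753 bits

H(Y|X) = Σ_x P(x)·H(Y|X=x):
  X=0: P(X=0) = 0.366, P(Y|X=0) = (175/183, 8/183) → H(Y|X=0) = 0.25908
  X=1: P(X=1) = 0.280, P(Y|X=1) = (67/70, 3/70) → H(Y|X=1) = 0.25524
  X=2: P(X=2) = 0.354, P(Y|X=2) = (169/177, 8/177) → H(Y|X=2) = 0.26564
H(Y|X) = 0.366·0.25908 + 0.280·0.25524 + 0.354·0.26564 = 0.2603 bits

H(X,Y) = -Σ_{x,y} P(x,y) log₂ P(x,y). Per-cell terms -P(x,y)·log₂P(x,y):
  X=0: 0.53010, 0.09545
  X=1: 0.50912, 0.07657
  X=2: 0.52894, 0.09545
Sum of the 6 terms: H(X,Y) = 1.8356 bits

Chain rule check:
  H(X) + H(Y|X) = 1.5753 + 0.2603 = 1.8356 bits
  H(X,Y) = 1.8356 bits
✓ Chain rule verified.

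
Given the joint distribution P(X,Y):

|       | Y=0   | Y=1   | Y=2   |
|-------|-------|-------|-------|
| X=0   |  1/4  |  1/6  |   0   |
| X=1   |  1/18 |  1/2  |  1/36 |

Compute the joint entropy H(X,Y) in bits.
1.8061 bits

H(X,Y) = -Σ_{x,y} P(x,y) log₂ P(x,y). Per-cell terms -P(x,y)·log₂P(x,y):
  X=0: 0.5000, 0.4308, 0.0000
  X=1: 0.2317, 0.5000, 0.1436
  (cells with P = 0 contribute 0)
Sum of the 6 terms: H(X,Y) = 1.8061 bits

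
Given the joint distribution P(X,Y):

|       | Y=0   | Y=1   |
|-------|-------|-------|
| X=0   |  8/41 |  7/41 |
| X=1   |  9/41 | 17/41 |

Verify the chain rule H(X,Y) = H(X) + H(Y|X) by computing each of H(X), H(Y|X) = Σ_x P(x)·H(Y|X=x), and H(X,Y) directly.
H(X) = 0.9474 bits, H(Y|X) = 0.9548 bits, H(X,Y) = 1.9022 bits

Marginal of X (row sums):
  P(X=0) = 8/41 + 7/41 = 15/41
  P(X=1) = 9/41 + 17/41 = 26/41
H(X) = -[(15/41)·log₂(15/41) + (26/41)·log₂(26/41)]
  = 0.5307 + 0.4167 = 0.9474 bits

H(Y|X) = Σ_x P(x)·H(Y|X=x):
  X=0: P(X=0) = 15/41, P(Y|X=0) = (8/15, 7/15) → H(Y|X=0) = 0.9968
  X=1: P(X=1) = 26/41, P(Y|X=1) = (9/26, 17/26) → H(Y|X=1) = 0.9306
H(Y|X) = (15/41)·0.9968 + (26/41)·0.9306 = 0.9548 bits

H(X,Y) = -Σ_{x,y} P(x,y) log₂ P(x,y). Per-cell terms -P(x,y)·log₂P(x,y):
  X=0: 0.4600, 0.4354
  X=1: 0.4802, 0.5266
Sum of the 4 terms: H(X,Y) = 1.9022 bits

Chain rule check:
  H(X) + H(Y|X) = 0.9474 + 0.9548 = 1.9022 bits
  H(X,Y) = 1.9022 bits
✓ Chain rule verified.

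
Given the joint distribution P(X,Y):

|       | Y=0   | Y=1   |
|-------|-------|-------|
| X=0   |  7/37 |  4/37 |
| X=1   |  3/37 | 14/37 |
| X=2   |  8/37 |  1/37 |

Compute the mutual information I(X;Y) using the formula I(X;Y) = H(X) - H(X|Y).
0.2870 bits

I(X;Y) = H(X) - H(X|Y)

Marginal of X (row sums):
  P(X=0) = 7/37 + 4/37 = 11/37
  P(X=1) = 3/37 + 14/37 = 17/37
  P(X=2) = 8/37 + 1/37 = 9/37
H(X) = -[(11/37)·log₂(11/37) + (17/37)·log₂(17/37) + (9/37)·log₂(9/37)]
  = 0.52028 + 0.51551 + 0.49610 = 1.53189 bits

Marginal of Y (column sums):
  P(Y=0) = 7/37 + 3/37 + 8/37 = 18/37
  P(Y=1) = 4/37 + 14/37 + 1/37 = 19/37
H(X|Y) = Σ_y P(y)·H(X|Y=y):
  Y=0: P(Y=0) = 18/37, P(X|Y=0) = (7/18, 1/6, 4/9) → H(X|Y=0) = 1.48068
  Y=1: P(Y=1) = 19/37, P(X|Y=1) = (4/19, 14/19, 1/19) → H(X|Y=1) = 1.02146
H(X|Y) = (18/37)·1.48068 + (19/37)·1.02146 = 1.24486 bits

I(X;Y) = H(X) - H(X|Y) = 1.53189 - 1.24486 = 0.2870 bits

Cross-check via I(X;Y) = H(X) + H(Y) - H(X,Y): computing H(Y) from the column sums and H(X,Y) from the 6 cells in the same way gives H(Y) = 0.99947 bits and H(X,Y) = 2.24434 bits, so
I(X;Y) = 1.53189 + 0.99947 - 2.24434 = 0.2870 bits ✓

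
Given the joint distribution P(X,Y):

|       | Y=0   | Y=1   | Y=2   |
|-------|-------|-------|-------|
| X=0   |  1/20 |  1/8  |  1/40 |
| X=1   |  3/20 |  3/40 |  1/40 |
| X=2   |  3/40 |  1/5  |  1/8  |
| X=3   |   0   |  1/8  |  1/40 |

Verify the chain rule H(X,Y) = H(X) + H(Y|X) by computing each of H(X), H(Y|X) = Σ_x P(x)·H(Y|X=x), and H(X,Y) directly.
H(X) = 1.9037 bits, H(Y|X) = 1.2720 bits, H(X,Y) = 3.1757 bits

Marginal of X (row sums):
  P(X=0) = 1/20 + 1/8 + 1/40 = 1/5
  P(X=1) = 3/20 + 3/40 + 1/40 = 1/4
  P(X=2) = 3/40 + 1/5 + 1/8 = 2/5
  P(X=3) = 0 + 1/8 + 1/40 = 3/20
H(X) = -[(1/5)·log₂(1/5) + (1/4)·log₂(1/4) + (2/5)·log₂(2/5) + (3/20)·log₂(3/20)]
  = 0.46439 + 0.50000 + 0.52877 + 0.41054 = 1.9037 bits

H(Y|X) = Σ_x P(x)·H(Y|X=x):
  X=0: P(X=0) = 1/5, P(Y|X=0) = (1/4, 5/8, 1/8) → H(Y|X=0) = 1.29879
  X=1: P(X=1) = 1/4, P(Y|X=1) = (3/5, 3/10, 1/10) → H(Y|X=1) = 1.29546
  X=2: P(X=2) = 2/5, P(Y|X=2) = (3/16, 1/2, 5/16) → H(Y|X=2) = 1.47722
  X=3: P(X=3) = 3/20, P(Y|X=3) = (0, 5/6, 1/6) → H(Y|X=3) = 0.65002
H(Y|X) = (1/5)·1.29879 + (1/4)·1.29546 + (2/5)·1.47722 + (3/20)·0.65002 = 1.2720 bits

H(X,Y) = -Σ_{x,y} P(x,y) log₂ P(x,y). Per-cell terms -P(x,y)·log₂P(x,y):
  X=0: 0.21610, 0.37500, 0.13305
  X=1: 0.41054, 0.28027, 0.13305
  X=2: 0.28027, 0.46439, 0.37500
  X=3: 0.00000, 0.37500, 0.13305
  (cells with P = 0 contribute 0)
Sum of the 12 terms: H(X,Y) = 3.1757 bits

Chain rule check:
  H(X) + H(Y|X) = 1.9037 + 1.2720 = 3.1757 bits
  H(X,Y) = 3.1757 bits
✓ Chain rule verified.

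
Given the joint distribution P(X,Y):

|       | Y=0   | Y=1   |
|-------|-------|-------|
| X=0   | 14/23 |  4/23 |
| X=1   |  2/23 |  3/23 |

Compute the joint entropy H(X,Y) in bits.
1.5645 bits

H(X,Y) = -Σ_{x,y} P(x,y) log₂ P(x,y). Per-cell terms -P(x,y)·log₂P(x,y):
  X=0: 0.43595, 0.43888
  X=1: 0.30640, 0.38330
Sum of the 4 terms: H(X,Y) = 1.5645 bits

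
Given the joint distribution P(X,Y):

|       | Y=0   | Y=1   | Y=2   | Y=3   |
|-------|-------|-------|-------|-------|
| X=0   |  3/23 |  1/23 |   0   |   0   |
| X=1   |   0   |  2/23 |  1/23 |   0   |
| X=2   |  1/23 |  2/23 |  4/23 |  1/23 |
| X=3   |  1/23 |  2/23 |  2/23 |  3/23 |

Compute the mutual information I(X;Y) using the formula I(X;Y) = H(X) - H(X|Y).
0.4297 bits

I(X;Y) = H(X) - H(X|Y)

Marginal of X (row sums):
  P(X=0) = 3/23 + 1/23 + 0 + 0 = 4/23
  P(X=1) = 0 + 2/23 + 1/23 + 0 = 3/23
  P(X=2) = 1/23 + 2/23 + 4/23 + 1/23 = 8/23
  P(X=3) = 1/23 + 2/23 + 2/23 + 3/23 = 8/23
H(X) = -[(4/23)·log₂(4/23) + (3/23)·log₂(3/23) + (8/23)·log₂(8/23) + (8/23)·log₂(8/23)]
  = 0.4389 + 0.3833 + 0.5299 + 0.5299 = 1.8820 bits

Marginal of Y (column sums):
  P(Y=0) = 3/23 + 0 + 1/23 + 1/23 = 5/23
  P(Y=1) = 1/23 + 2/23 + 2/23 + 2/23 = 7/23
  P(Y=2) = 0 + 1/23 + 4/23 + 2/23 = 7/23
  P(Y=3) = 0 + 0 + 1/23 + 3/23 = 4/23
H(X|Y) = Σ_y P(y)·H(X|Y=y):
  Y=0: P(Y=0) = 5/23, P(X|Y=0) = (3/5, 0, 1/5, 1/5) → H(X|Y=0) = 1.3710
  Y=1: P(Y=1) = 7/23, P(X|Y=1) = (1/7, 2/7, 2/7, 2/7) → H(X|Y=1) = 1.9502
  Y=2: P(Y=2) = 7/23, P(X|Y=2) = (0, 1/7, 4/7, 2/7) → H(X|Y=2) = 1.3788
  Y=3: P(Y=3) = 4/23, P(X|Y=3) = (0, 0, 1/4, 3/4) → H(X|Y=3) = 0.8113
H(X|Y) = (5/23)·1.3710 + (7/23)·1.9502 + (7/23)·1.3788 + (4/23)·0.8113 = 1.4523 bits

I(X;Y) = H(X) - H(X|Y) = 1.8820 - 1.4523 = 0.4297 bits

Cross-check via I(X;Y) = H(X) + H(Y) - H(X,Y): computing H(Y) from the column sums and H(X,Y) from the 16 cells in the same way gives H(Y) = 1.9621 bits and H(X,Y) = 3.4144 bits, so
I(X;Y) = 1.8820 + 1.9621 - 3.4144 = 0.4297 bits ✓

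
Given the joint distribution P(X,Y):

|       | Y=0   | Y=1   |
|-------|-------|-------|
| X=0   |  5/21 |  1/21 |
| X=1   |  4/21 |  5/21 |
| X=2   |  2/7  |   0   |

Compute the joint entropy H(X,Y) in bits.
2.1671 bits

H(X,Y) = -Σ_{x,y} P(x,y) log₂ P(x,y). Per-cell terms -P(x,y)·log₂P(x,y):
  X=0: 0.4929, 0.2092
  X=1: 0.4557, 0.4929
  X=2: 0.5164, 0.0000
  (cells with P = 0 contribute 0)
Sum of the 6 terms: H(X,Y) = 2.1671 bits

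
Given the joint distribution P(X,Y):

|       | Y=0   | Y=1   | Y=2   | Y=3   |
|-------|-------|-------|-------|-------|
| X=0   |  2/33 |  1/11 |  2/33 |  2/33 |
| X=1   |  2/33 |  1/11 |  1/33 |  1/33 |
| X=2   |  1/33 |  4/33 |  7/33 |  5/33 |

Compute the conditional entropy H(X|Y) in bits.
1.3720 bits

H(X|Y) = H(X,Y) - H(Y)

H(X,Y) = -Σ_{x,y} P(x,y) log₂ P(x,y). Per-cell terms -P(x,y)·log₂P(x,y):
  X=0: 0.245115, 0.314494, 0.245115, 0.245115
  X=1: 0.245115, 0.314494, 0.152860, 0.152860
  X=2: 0.152860, 0.369017, 0.474523, 0.412495
Sum of the 12 terms: H(X,Y) = 3.32406 bits

Marginal of Y (column sums):
  P(Y=0) = 2/33 + 2/33 + 1/33 = 5/33
  P(Y=1) = 1/11 + 1/11 + 4/33 = 10/33
  P(Y=2) = 2/33 + 1/33 + 7/33 = 10/33
  P(Y=3) = 2/33 + 1/33 + 5/33 = 8/33
H(Y) = -[(5/33)·log₂(5/33) + (10/33)·log₂(10/33) + (10/33)·log₂(10/33) + (8/33)·log₂(8/33)]
  = 0.412495 + 0.521959 + 0.521959 + 0.495611 = 1.95202 bits

H(X|Y) = H(X,Y) - H(Y) = 3.32406 - 1.95202 = 1.3720 bits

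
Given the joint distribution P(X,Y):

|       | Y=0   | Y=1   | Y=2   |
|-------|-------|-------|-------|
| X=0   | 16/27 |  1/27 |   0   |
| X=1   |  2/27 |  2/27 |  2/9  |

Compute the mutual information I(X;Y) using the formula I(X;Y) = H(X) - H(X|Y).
0.5134 bits

I(X;Y) = H(X) - H(X|Y)

Marginal of X (row sums):
  P(X=0) = 16/27 + 1/27 + 0 = 17/27
  P(X=1) = 2/27 + 2/27 + 2/9 = 10/27
H(X) = -[(17/27)·log₂(17/27) + (10/27)·log₂(10/27)]
  = 0.42023 + 0.53073 = 0.95096 bits

Marginal of Y (column sums):
  P(Y=0) = 16/27 + 2/27 = 2/3
  P(Y=1) = 1/27 + 2/27 = 1/9
  P(Y=2) = 0 + 2/9 = 2/9
H(X|Y) = Σ_y P(y)·H(X|Y=y):
  Y=0: P(Y=0) = 2/3, P(X|Y=0) = (8/9, 1/9) → H(X|Y=0) = 0.50326
  Y=1: P(Y=1) = 1/9, P(X|Y=1) = (1/3, 2/3) → H(X|Y=1) = 0.91830
  Y=2: P(Y=2) = 2/9, P(X|Y=2) = (0, 1) → H(X|Y=2) = 0.00000
H(X|Y) = (2/3)·0.50326 + (1/9)·0.91830 + (2/9)·0.00000 = 0.43754 bits

I(X;Y) = H(X) - H(X|Y) = 0.95096 - 0.43754 = 0.5134 bits

Cross-check via I(X;Y) = H(X) + H(Y) - H(X,Y): computing H(Y) from the column sums and H(X,Y) from the 6 cells in the same way gives H(Y) = 1.22439 bits and H(X,Y) = 1.66193 bits, so
I(X;Y) = 0.95096 + 1.22439 - 1.66193 = 0.5134 bits ✓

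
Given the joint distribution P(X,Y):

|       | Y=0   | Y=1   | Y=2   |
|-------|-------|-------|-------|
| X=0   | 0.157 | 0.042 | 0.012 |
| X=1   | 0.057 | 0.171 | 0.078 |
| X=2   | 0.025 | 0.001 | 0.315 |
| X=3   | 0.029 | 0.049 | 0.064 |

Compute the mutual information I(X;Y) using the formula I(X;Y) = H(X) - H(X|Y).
0.5243 bits

I(X;Y) = H(X) - H(X|Y)

Marginal of X (row sums):
  P(X=0) = 0.157 + 0.042 + 0.012 = 0.211
  P(X=1) = 0.057 + 0.171 + 0.078 = 0.306
  P(X=2) = 0.025 + 0.001 + 0.315 = 0.341
  P(X=3) = 0.029 + 0.049 + 0.064 = 0.142
H(X) = -[0.211·log₂(0.211) + 0.306·log₂(0.306) + 0.341·log₂(0.341) + 0.142·log₂(0.142)]
  = 0.4736 + 0.5228 + 0.5293 + 0.3999 = 1.9256 bits

Marginal of Y (column sums):
  P(Y=0) = 0.157 + 0.057 + 0.025 + 0.029 = 0.268
  P(Y=1) = 0.042 + 0.171 + 0.001 + 0.049 = 0.263
  P(Y=2) = 0.012 + 0.078 + 0.315 + 0.064 = 0.469
H(X|Y) = Σ_y P(y)·H(X|Y=y):
  Y=0: P(Y=0) = 0.268, P(X|Y=0) = (157/268, 57/268, 25/268, 29/268) → H(X|Y=0) = 1.5933
  Y=1: P(Y=1) = 0.263, P(X|Y=1) = (42/263, 171/263, 1/263, 49/263) → H(X|Y=1) = 1.3087
  Y=2: P(Y=2) = 0.469, P(X|Y=2) = (12/469, 78/469, 45/67, 64/469) → H(X|Y=2) = 1.3435
H(X|Y) = 0.268·1.5933 + 0.263·1.3087 + 0.469·1.3435 = 1.4013 bits

I(X;Y) = H(X) - H(X|Y) = 1.9256 - 1.4013 = 0.5243 bits

Cross-check via I(X;Y) = H(X) + H(Y) - H(X,Y): computing H(Y) from the column sums and H(X,Y) from the 12 cells in the same way gives H(Y) = 1.5282 bits and H(X,Y) = 2.9295 bits, so
I(X;Y) = 1.9256 + 1.5282 - 2.9295 = 0.5243 bits ✓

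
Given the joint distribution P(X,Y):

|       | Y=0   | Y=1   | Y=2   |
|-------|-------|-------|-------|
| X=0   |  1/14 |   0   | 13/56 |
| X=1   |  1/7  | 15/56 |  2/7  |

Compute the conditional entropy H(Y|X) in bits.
1.3019 bits

H(Y|X) = H(X,Y) - H(X)

H(X,Y) = -Σ_{x,y} P(x,y) log₂ P(x,y). Per-cell terms -P(x,y)·log₂P(x,y):
  X=0: 0.27195, 0.00000, 0.48911
  X=1: 0.40105, 0.50905, 0.51639
  (cells with P = 0 contribute 0)
Sum of the 6 terms: H(X,Y) = 2.18755 bits

Marginal of X (row sums):
  P(X=0) = 1/14 + 0 + 13/56 = 17/56
  P(X=1) = 1/7 + 15/56 + 2/7 = 39/56
H(X) = -[(17/56)·log₂(17/56) + (39/56)·log₂(39/56)]
  = 0.52211 + 0.36350 = 0.88561 bits

H(Y|X) = H(X,Y) - H(X) = 2.18755 - 0.88561 = 1.3019 bits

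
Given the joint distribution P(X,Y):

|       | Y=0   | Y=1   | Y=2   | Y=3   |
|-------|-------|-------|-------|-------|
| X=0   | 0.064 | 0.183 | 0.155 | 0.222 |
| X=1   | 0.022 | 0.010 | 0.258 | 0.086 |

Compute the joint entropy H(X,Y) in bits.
2.5974 bits

H(X,Y) = -Σ_{x,y} P(x,y) log₂ P(x,y). Per-cell terms -P(x,y)·log₂P(x,y):
  X=0: 0.25381, 0.44837, 0.41690, 0.48204
  X=1: 0.12114, 0.06644, 0.50428, 0.30440
Sum of the 8 terms: H(X,Y) = 2.5974 bits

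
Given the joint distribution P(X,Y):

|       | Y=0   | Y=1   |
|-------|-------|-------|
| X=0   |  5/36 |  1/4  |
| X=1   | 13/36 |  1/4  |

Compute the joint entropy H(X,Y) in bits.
1.9262 bits

H(X,Y) = -Σ_{x,y} P(x,y) log₂ P(x,y). Per-cell terms -P(x,y)·log₂P(x,y):
  X=0: 0.3956, 0.5000
  X=1: 0.5306, 0.5000
Sum of the 4 terms: H(X,Y) = 1.9262 bits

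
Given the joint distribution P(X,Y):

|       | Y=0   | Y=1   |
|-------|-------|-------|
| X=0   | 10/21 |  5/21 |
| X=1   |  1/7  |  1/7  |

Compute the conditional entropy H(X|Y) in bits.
0.8460 bits

H(X|Y) = H(X,Y) - H(Y)

H(X,Y) = -Σ_{x,y} P(x,y) log₂ P(x,y). Per-cell terms -P(x,y)·log₂P(x,y):
  X=0: 0.5097092, 0.4929498
  X=1: 0.4010507, 0.4010507
Sum of the 4 terms: H(X,Y) = 1.804760 bits

Marginal of Y (column sums):
  P(Y=0) = 10/21 + 1/7 = 13/21
  P(Y=1) = 5/21 + 1/7 = 8/21
H(Y) = -[(13/21)·log₂(13/21) + (8/21)·log₂(8/21)]
  = 0.4283052 + 0.5304066 = 0.958712 bits

H(X|Y) = H(X,Y) - H(Y) = 1.804760 - 0.958712 = 0.8460 bits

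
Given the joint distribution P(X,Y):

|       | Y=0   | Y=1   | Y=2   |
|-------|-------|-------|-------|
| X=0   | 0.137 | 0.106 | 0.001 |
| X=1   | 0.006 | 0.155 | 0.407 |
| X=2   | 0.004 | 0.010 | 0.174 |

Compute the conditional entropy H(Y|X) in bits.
0.8590 bits

H(Y|X) = H(X,Y) - H(X)

H(X,Y) = -Σ_{x,y} P(x,y) log₂ P(x,y). Per-cell terms -P(x,y)·log₂P(x,y):
  X=0: 0.3929, 0.3432, 0.0100
  X=1: 0.0443, 0.4169, 0.5278
  X=2: 0.0319, 0.0664, 0.4390
Sum of the 9 terms: H(X,Y) = 2.2724 bits

Marginal of X (row sums):
  P(X=0) = 0.137 + 0.106 + 0.001 = 0.244
  P(X=1) = 0.006 + 0.155 + 0.407 = 0.568
  P(X=2) = 0.004 + 0.010 + 0.174 = 0.188
H(X) = -[0.244·log₂(0.244) + 0.568·log₂(0.568) + 0.188·log₂(0.188)]
  = 0.4966 + 0.4635 + 0.4533 = 1.4134 bits

H(Y|X) = H(X,Y) - H(X) = 2.2724 - 1.4134 = 0.8590 bits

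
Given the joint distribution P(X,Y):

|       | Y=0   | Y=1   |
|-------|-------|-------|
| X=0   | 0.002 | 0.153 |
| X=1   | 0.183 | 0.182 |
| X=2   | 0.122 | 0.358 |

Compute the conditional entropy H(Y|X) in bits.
0.7730 bits

H(Y|X) = H(X,Y) - H(X)

H(X,Y) = -Σ_{x,y} P(x,y) log₂ P(x,y). Per-cell terms -P(x,y)·log₂P(x,y):
  X=0: 0.0179, 0.4144
  X=1: 0.4484, 0.4474
  X=2: 0.3703, 0.5305
Sum of the 6 terms: H(X,Y) = 2.2289 bits

Marginal of X (row sums):
  P(X=0) = 0.002 + 0.153 = 0.155
  P(X=1) = 0.183 + 0.182 = 0.365
  P(X=2) = 0.122 + 0.358 = 0.480
H(X) = -[0.155·log₂(0.155) + 0.365·log₂(0.365) + 0.480·log₂(0.480)]
  = 0.4169 + 0.5307 + 0.5083 = 1.4559 bits

H(Y|X) = H(X,Y) - H(X) = 2.2289 - 1.4559 = 0.7730 bits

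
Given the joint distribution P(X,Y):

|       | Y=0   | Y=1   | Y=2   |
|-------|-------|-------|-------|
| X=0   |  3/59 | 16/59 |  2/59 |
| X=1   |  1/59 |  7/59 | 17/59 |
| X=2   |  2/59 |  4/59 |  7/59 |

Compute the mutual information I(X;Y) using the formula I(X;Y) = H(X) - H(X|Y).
0.2386 bits

I(X;Y) = H(X) - H(X|Y)

Marginal of X (row sums):
  P(X=0) = 3/59 + 16/59 + 2/59 = 21/59
  P(X=1) = 1/59 + 7/59 + 17/59 = 25/59
  P(X=2) = 2/59 + 4/59 + 7/59 = 13/59
H(X) = -[(21/59)·log₂(21/59) + (25/59)·log₂(25/59) + (13/59)·log₂(13/59)]
  = 0.5305 + 0.5249 + 0.4808 = 1.5362 bits

Marginal of Y (column sums):
  P(Y=0) = 3/59 + 1/59 + 2/59 = 6/59
  P(Y=1) = 16/59 + 7/59 + 4/59 = 27/59
  P(Y=2) = 2/59 + 17/59 + 7/59 = 26/59
H(X|Y) = Σ_y P(y)·H(X|Y=y):
  Y=0: P(Y=0) = 6/59, P(X|Y=0) = (1/2, 1/6, 1/3) → H(X|Y=0) = 1.4591
  Y=1: P(Y=1) = 27/59, P(X|Y=1) = (16/27, 7/27, 4/27) → H(X|Y=1) = 1.3604
  Y=2: P(Y=2) = 26/59, P(X|Y=2) = (1/13, 17/26, 7/26) → H(X|Y=2) = 1.1951
H(X|Y) = (6/59)·1.4591 + (27/59)·1.3604 + (26/59)·1.1951 = 1.2976 bits

I(X;Y) = H(X) - H(X|Y) = 1.5362 - 1.2976 = 0.2386 bits

Cross-check via I(X;Y) = H(X) + H(Y) - H(X,Y): computing H(Y) from the column sums and H(X,Y) from the 9 cells in the same way gives H(Y) = 1.3724 bits and H(X,Y) = 2.6700 bits, so
I(X;Y) = 1.5362 + 1.3724 - 2.6700 = 0.2386 bits ✓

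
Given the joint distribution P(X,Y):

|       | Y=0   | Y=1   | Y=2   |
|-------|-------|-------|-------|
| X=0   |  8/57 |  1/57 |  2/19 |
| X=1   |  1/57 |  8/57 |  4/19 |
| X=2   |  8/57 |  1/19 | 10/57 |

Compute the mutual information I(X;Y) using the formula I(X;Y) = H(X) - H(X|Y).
0.1892 bits

I(X;Y) = H(X) - H(X|Y)

Marginal of X (row sums):
  P(X=0) = 8/57 + 1/57 + 2/19 = 5/19
  P(X=1) = 1/57 + 8/57 + 4/19 = 7/19
  P(X=2) = 8/57 + 1/19 + 10/57 = 7/19
H(X) = -[(5/19)·log₂(5/19) + (7/19)·log₂(7/19) + (7/19)·log₂(7/19)]
  = 0.50684 + 0.53074 + 0.53074 = 1.5683 bits

Marginal of Y (column sums):
  P(Y=0) = 8/57 + 1/57 + 8/57 = 17/57
  P(Y=1) = 1/57 + 8/57 + 1/19 = 4/19
  P(Y=2) = 2/19 + 4/19 + 10/57 = 28/57
H(X|Y) = Σ_y P(y)·H(X|Y=y):
  Y=0: P(Y=0) = 17/57, P(X|Y=0) = (8/17, 1/17, 8/17) → H(X|Y=0) = 1.26393
  Y=1: P(Y=1) = 4/19, P(X|Y=1) = (1/12, 2/3, 1/4) → H(X|Y=1) = 1.18872
  Y=2: P(Y=2) = 28/57, P(X|Y=2) = (3/14, 3/7, 5/14) → H(X|Y=2) = 1.53062
H(X|Y) = (17/57)·1.26393 + (4/19)·1.18872 + (28/57)·1.53062 = 1.3791 bits

I(X;Y) = H(X) - H(X|Y) = 1.5683 - 1.3791 = 0.1892 bits

Cross-check via I(X;Y) = H(X) + H(Y) - H(X,Y): computing H(Y) from the column sums and H(X,Y) from the 9 cells in the same way gives H(Y) = 1.4976 bits and H(X,Y) = 2.8767 bits, so
I(X;Y) = 1.5683 + 1.4976 - 2.8767 = 0.1892 bits ✓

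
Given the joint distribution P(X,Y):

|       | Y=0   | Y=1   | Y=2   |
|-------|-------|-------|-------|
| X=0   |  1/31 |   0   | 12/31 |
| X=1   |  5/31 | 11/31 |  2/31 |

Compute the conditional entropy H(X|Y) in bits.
0.3930 bits

H(X|Y) = H(X,Y) - H(Y)

H(X,Y) = -Σ_{x,y} P(x,y) log₂ P(x,y). Per-cell terms -P(x,y)·log₂P(x,y):
  X=0: 0.1598, 0.0000, 0.5300
  X=1: 0.4246, 0.5304, 0.2551
  (cells with P = 0 contribute 0)
Sum of the 6 terms: H(X,Y) = 1.8999 bits

Marginal of Y (column sums):
  P(Y=0) = 1/31 + 5/31 = 6/31
  P(Y=1) = 0 + 11/31 = 11/31
  P(Y=2) = 12/31 + 2/31 = 14/31
H(Y) = -[(6/31)·log₂(6/31) + (11/31)·log₂(11/31) + (14/31)·log₂(14/31)]
  = 0.4586 + 0.5304 + 0.5179 = 1.5069 bits

H(X|Y) = H(X,Y) - H(Y) = 1.8999 - 1.5069 = 0.3930 bits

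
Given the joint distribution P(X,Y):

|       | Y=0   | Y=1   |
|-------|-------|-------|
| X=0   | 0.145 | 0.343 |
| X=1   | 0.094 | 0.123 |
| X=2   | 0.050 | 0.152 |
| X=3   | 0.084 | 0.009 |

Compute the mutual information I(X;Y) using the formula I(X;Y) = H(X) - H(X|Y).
0.1047 bits

I(X;Y) = H(X) - H(X|Y)

Marginal of X (row sums):
  P(X=0) = 0.145 + 0.343 = 0.488
  P(X=1) = 0.094 + 0.123 = 0.217
  P(X=2) = 0.050 + 0.152 = 0.202
  P(X=3) = 0.084 + 0.009 = 0.093
H(X) = -[0.488·log₂(0.488) + 0.217·log₂(0.217) + 0.202·log₂(0.202) + 0.093·log₂(0.093)]
  = 0.50510 + 0.47832 + 0.46613 + 0.31868 = 1.76823 bits

Marginal of Y (column sums):
  P(Y=0) = 0.145 + 0.094 + 0.050 + 0.084 = 0.373
  P(Y=1) = 0.343 + 0.123 + 0.152 + 0.009 = 0.627
H(X|Y) = Σ_y P(y)·H(X|Y=y):
  Y=0: P(Y=0) = 0.373, P(X|Y=0) = (145/373, 94/373, 50/373, 84/373) → H(X|Y=0) = 1.90398
  Y=1: P(Y=1) = 0.627, P(X|Y=1) = (343/627, 41/209, 8/33, 3/209) → H(X|Y=1) = 1.52053
H(X|Y) = 0.373·1.90398 + 0.627·1.52053 = 1.66356 bits

I(X;Y) = H(X) - H(X|Y) = 1.76823 - 1.66356 = 0.1047 bits

Cross-check via I(X;Y) = H(X) + H(Y) - H(X,Y): computing H(Y) from the column sums and H(X,Y) from the 8 cells in the same way gives H(Y) = 0.95295 bits and H(X,Y) = 2.61651 bits, so
I(X;Y) = 1.76823 + 0.95295 - 2.61651 = 0.1047 bits ✓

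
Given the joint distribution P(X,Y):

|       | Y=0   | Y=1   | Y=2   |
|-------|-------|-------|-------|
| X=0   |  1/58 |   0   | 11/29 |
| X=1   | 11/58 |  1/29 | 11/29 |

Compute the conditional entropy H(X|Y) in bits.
0.8442 bits

H(X|Y) = H(X,Y) - H(Y)

H(X,Y) = -Σ_{x,y} P(x,y) log₂ P(x,y). Per-cell terms -P(x,y)·log₂P(x,y):
  X=0: 0.1009997, 0.0000000, 0.5304842
  X=1: 0.4548973, 0.1675166, 0.5304842
  (cells with P = 0 contribute 0)
Sum of the 6 terms: H(X,Y) = 1.784382 bits

Marginal of Y (column sums):
  P(Y=0) = 1/58 + 11/58 = 6/29
  P(Y=1) = 0 + 1/29 = 1/29
  P(Y=2) = 11/29 + 11/29 = 22/29
H(Y) = -[(6/29)·log₂(6/29) + (1/29)·log₂(1/29) + (22/29)·log₂(22/29)]
  = 0.4702797 + 0.1675166 + 0.3023478 = 0.940144 bits

H(X|Y) = H(X,Y) - H(Y) = 1.784382 - 0.940144 = 0.8442 bits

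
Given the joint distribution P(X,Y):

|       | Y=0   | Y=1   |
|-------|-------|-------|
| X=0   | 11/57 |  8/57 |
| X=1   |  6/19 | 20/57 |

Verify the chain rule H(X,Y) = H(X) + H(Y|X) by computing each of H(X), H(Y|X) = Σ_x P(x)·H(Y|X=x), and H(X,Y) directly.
H(X) = 0.9183 bits, H(Y|X) = 0.9926 bits, H(X,Y) = 1.9109 bits

Marginal of X (row sums):
  P(X=0) = 11/57 + 8/57 = 1/3
  P(X=1) = 6/19 + 20/57 = 2/3
H(X) = -[(1/3)·log₂(1/3) + (2/3)·log₂(2/3)]
  = 0.5283 + 0.3900 = 0.9183 bits

H(Y|X) = Σ_x P(x)·H(Y|X=x):
  X=0: P(X=0) = 1/3, P(Y|X=0) = (11/19, 8/19) → H(Y|X=0) = 0.9819
  X=1: P(X=1) = 2/3, P(Y|X=1) = (9/19, 10/19) → H(Y|X=1) = 0.9980
H(Y|X) = (1/3)·0.9819 + (2/3)·0.9980 = 0.9926 bits

H(X,Y) = -Σ_{x,y} P(x,y) log₂ P(x,y). Per-cell terms -P(x,y)·log₂P(x,y):
  X=0: 0.4580, 0.3976
  X=1: 0.5251, 0.5302
Sum of the 4 terms: H(X,Y) = 1.9109 bits

Chain rule check:
  H(X) + H(Y|X) = 0.9183 + 0.9926 = 1.9109 bits
  H(X,Y) = 1.9109 bits
✓ Chain rule verified.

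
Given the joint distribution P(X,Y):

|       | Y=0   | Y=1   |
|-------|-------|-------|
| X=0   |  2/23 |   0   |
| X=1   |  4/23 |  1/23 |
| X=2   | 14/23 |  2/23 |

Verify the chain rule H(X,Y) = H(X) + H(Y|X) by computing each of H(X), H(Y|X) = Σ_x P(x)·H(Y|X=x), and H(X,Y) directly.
H(X) = 1.1492 bits, H(Y|X) = 0.5351 bits, H(X,Y) = 1.6843 bits

Marginal of X (row sums):
  P(X=0) = 2/23 + 0 = 2/23
  P(X=1) = 4/23 + 1/23 = 5/23
  P(X=2) = 14/23 + 2/23 = 16/23
H(X) = -[(2/23)·log₂(2/23) + (5/23)·log₂(5/23) + (16/23)·log₂(16/23)]
  = 0.30640 + 0.47862 + 0.36422 = 1.1492 bits

H(Y|X) = Σ_x P(x)·H(Y|X=x):
  X=0: P(X=0) = 2/23, P(Y|X=0) = (1, 0) → H(Y|X=0) = 0.00000
  X=1: P(X=1) = 5/23, P(Y|X=1) = (4/5, 1/5) → H(Y|X=1) = 0.72193
  X=2: P(X=2) = 16/23, P(Y|X=2) = (7/8, 1/8) → H(Y|X=2) = 0.54356
H(Y|X) = (2/23)·0.00000 + (5/23)·0.72193 + (16/23)·0.54356 = 0.5351 bits

H(X,Y) = -Σ_{x,y} P(x,y) log₂ P(x,y). Per-cell terms -P(x,y)·log₂P(x,y):
  X=0: 0.30640, 0.00000
  X=1: 0.43888, 0.19668
  X=2: 0.43595, 0.30640
  (cells with P = 0 contribute 0)
Sum of the 6 terms: H(X,Y) = 1.6843 bits

Chain rule check:
  H(X) + H(Y|X) = 1.1492 + 0.5351 = 1.6843 bits
  H(X,Y) = 1.6843 bits
✓ Chain rule verified.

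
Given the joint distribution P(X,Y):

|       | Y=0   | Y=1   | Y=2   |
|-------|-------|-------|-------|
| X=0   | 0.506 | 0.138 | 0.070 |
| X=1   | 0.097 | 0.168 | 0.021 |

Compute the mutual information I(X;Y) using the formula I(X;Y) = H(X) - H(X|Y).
0.1050 bits

I(X;Y) = H(X) - H(X|Y)

Marginal of X (row sums):
  P(X=0) = 0.506 + 0.138 + 0.070 = 0.714
  P(X=1) = 0.097 + 0.168 + 0.021 = 0.286
H(X) = -[0.714·log₂(0.714) + 0.286·log₂(0.286)]
  = 0.34701 + 0.51649 = 0.8635 bits

Marginal of Y (column sums):
  P(Y=0) = 0.506 + 0.097 = 0.603
  P(Y=1) = 0.138 + 0.168 = 0.306
  P(Y=2) = 0.070 + 0.021 = 0.091
H(X|Y) = Σ_y P(y)·H(X|Y=y):
  Y=0: P(Y=0) = 0.603, P(X|Y=0) = (506/603, 97/603) → H(X|Y=0) = 0.63637
  Y=1: P(Y=1) = 0.306, P(X|Y=1) = (23/51, 28/51) → H(X|Y=1) = 0.99306
  Y=2: P(Y=2) = 0.091, P(X|Y=2) = (10/13, 3/13) → H(X|Y=2) = 0.77935
H(X|Y) = 0.603·0.63637 + 0.306·0.99306 + 0.091·0.77935 = 0.7585 bits

I(X;Y) = H(X) - H(X|Y) = 0.8635 - 0.7585 = 0.1050 bits

Cross-check via I(X;Y) = H(X) + H(Y) - H(X,Y): computing H(Y) from the column sums and H(X,Y) from the 6 cells in the same way gives H(Y) = 1.2775 bits and H(X,Y) = 2.0360 bits, so
I(X;Y) = 0.8635 + 1.2775 - 2.0360 = 0.1050 bits ✓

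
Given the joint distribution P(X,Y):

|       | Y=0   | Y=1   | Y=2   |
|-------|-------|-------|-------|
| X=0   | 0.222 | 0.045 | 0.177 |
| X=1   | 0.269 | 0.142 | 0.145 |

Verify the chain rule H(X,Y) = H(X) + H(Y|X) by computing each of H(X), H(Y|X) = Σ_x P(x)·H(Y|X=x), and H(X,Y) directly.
H(X) = 0.9909 bits, H(Y|X) = 1.4480 bits, H(X,Y) = 2.4390 bits

Marginal of X (row sums):
  P(X=0) = 0.222 + 0.045 + 0.177 = 0.444
  P(X=1) = 0.269 + 0.142 + 0.145 = 0.556
H(X) = -[0.444·log₂(0.444) + 0.556·log₂(0.556)]
  = 0.5201 + 0.4708 = 0.9909 bits

H(Y|X) = Σ_x P(x)·H(Y|X=x):
  X=0: P(X=0) = 0.444, P(Y|X=0) = (1/2, 15/148, 59/148) → H(Y|X=0) = 1.3637
  X=1: P(X=1) = 0.556, P(Y|X=1) = (269/556, 71/278, 145/556) → H(Y|X=1) = 1.5154
H(Y|X) = 0.444·1.3637 + 0.556·1.5154 = 1.4480 bits

H(X,Y) = -Σ_{x,y} P(x,y) log₂ P(x,y). Per-cell terms -P(x,y)·log₂P(x,y):
  X=0: 0.4820, 0.2013, 0.4422
  X=1: 0.5096, 0.3999, 0.4040
Sum of the 6 terms: H(X,Y) = 2.4390 bits

Chain rule check:
  H(X) + H(Y|X) = 0.9909 + 1.4480 = 2.4389 bits
  H(X,Y) = 2.4390 bits
✓ Chain rule verified (Δ = 0.0001 is 4-dp rounding noise: each of the three values was rounded independently).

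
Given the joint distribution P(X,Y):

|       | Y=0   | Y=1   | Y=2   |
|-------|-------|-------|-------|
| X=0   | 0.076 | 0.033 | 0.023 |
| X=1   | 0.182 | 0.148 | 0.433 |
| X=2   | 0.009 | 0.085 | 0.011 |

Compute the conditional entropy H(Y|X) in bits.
1.3585 bits

H(Y|X) = H(X,Y) - H(X)

H(X,Y) = -Σ_{x,y} P(x,y) log₂ P(x,y). Per-cell terms -P(x,y)·log₂P(x,y):
  X=0: 0.28256, 0.16241, 0.12517
  X=1: 0.44735, 0.40794, 0.52287
  X=2: 0.06116, 0.30229, 0.07157
Sum of the 9 terms: H(X,Y) = 2.3833 bits

Marginal of X (row sums):
  P(X=0) = 0.076 + 0.033 + 0.023 = 0.132
  P(X=1) = 0.182 + 0.148 + 0.433 = 0.763
  P(X=2) = 0.009 + 0.085 + 0.011 = 0.105
H(X) = -[0.132·log₂(0.132) + 0.763·log₂(0.763) + 0.105·log₂(0.105)]
  = 0.38562 + 0.29776 + 0.34141 = 1.0248 bits

H(Y|X) = H(X,Y) - H(X) = 2.3833 - 1.0248 = 1.3585 bits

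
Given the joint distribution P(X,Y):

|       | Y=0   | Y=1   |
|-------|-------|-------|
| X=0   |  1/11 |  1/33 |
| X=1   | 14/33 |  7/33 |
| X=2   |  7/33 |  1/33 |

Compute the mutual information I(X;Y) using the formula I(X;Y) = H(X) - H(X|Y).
0.0309 bits

I(X;Y) = H(X) - H(X|Y)

Marginal of X (row sums):
  P(X=0) = 1/11 + 1/33 = 4/33
  P(X=1) = 14/33 + 7/33 = 7/11
  P(X=2) = 7/33 + 1/33 = 8/33
H(X) = -[(4/33)·log₂(4/33) + (7/11)·log₂(7/11) + (8/33)·log₂(8/33)]
  = 0.3690 + 0.4150 + 0.4956 = 1.2796 bits

Marginal of Y (column sums):
  P(Y=0) = 1/11 + 14/33 + 7/33 = 8/11
  P(Y=1) = 1/33 + 7/33 + 1/33 = 3/11
H(X|Y) = Σ_y P(y)·H(X|Y=y):
  Y=0: P(Y=0) = 8/11, P(X|Y=0) = (1/8, 7/12, 7/24) → H(X|Y=0) = 1.3471
  Y=1: P(Y=1) = 3/11, P(X|Y=1) = (1/9, 7/9, 1/9) → H(X|Y=1) = 0.9864
H(X|Y) = (8/11)·1.3471 + (3/11)·0.9864 = 1.2487 bits

I(X;Y) = H(X) - H(X|Y) = 1.2796 - 1.2487 = 0.0309 bits

Cross-check via I(X;Y) = H(X) + H(Y) - H(X,Y): computing H(Y) from the column sums and H(X,Y) from the 6 cells in the same way gives H(Y) = 0.8454 bits and H(X,Y) = 2.0941 bits, so
I(X;Y) = 1.2796 + 0.8454 - 2.0941 = 0.0309 bits ✓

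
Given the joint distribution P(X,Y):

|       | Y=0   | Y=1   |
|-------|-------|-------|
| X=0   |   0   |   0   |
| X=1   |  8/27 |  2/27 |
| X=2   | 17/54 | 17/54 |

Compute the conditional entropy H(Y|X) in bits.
0.8970 bits

H(Y|X) = H(X,Y) - H(X)

H(X,Y) = -Σ_{x,y} P(x,y) log₂ P(x,y). Per-cell terms -P(x,y)·log₂P(x,y):
  X=0: 0.00000, 0.00000
  X=1: 0.51997, 0.27814
  X=2: 0.52493, 0.52493
  (cells with P = 0 contribute 0)
Sum of the 6 terms: H(X,Y) = 1.8480 bits

Marginal of X (row sums):
  P(X=0) = 0 + 0 = 0
  P(X=1) = 8/27 + 2/27 = 10/27
  P(X=2) = 17/54 + 17/54 = 17/27
H(X) = -[(10/27)·log₂(10/27) + (17/27)·log₂(17/27)]   (outcomes with P = 0 contribute 0)
  = 0.53073 + 0.42023 = 0.9510 bits

H(Y|X) = H(X,Y) - H(X) = 1.8480 - 0.9510 = 0.8970 bits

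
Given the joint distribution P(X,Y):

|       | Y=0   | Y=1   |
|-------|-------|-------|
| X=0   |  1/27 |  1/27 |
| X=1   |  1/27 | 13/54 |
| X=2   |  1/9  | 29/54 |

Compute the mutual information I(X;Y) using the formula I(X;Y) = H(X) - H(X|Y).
0.0315 bits

I(X;Y) = H(X) - H(X|Y)

Marginal of X (row sums):
  P(X=0) = 1/27 + 1/27 = 2/27
  P(X=1) = 1/27 + 13/54 = 5/18
  P(X=2) = 1/9 + 29/54 = 35/54
H(X) = -[(2/27)·log₂(2/27) + (5/18)·log₂(5/18) + (35/54)·log₂(35/54)]
  = 0.2781398 + 0.5133325 + 0.4054844 = 1.196957 bits

Marginal of Y (column sums):
  P(Y=0) = 1/27 + 1/27 + 1/9 = 5/27
  P(Y=1) = 1/27 + 13/54 + 29/54 = 22/27
H(X|Y) = Σ_y P(y)·H(X|Y=y):
  Y=0: P(Y=0) = 5/27, P(X|Y=0) = (1/5, 1/5, 3/5) → H(X|Y=0) = 1.3709506
  Y=1: P(Y=1) = 22/27, P(X|Y=1) = (1/22, 13/44, 29/44) → H(X|Y=1) = 1.1188142
H(X|Y) = (5/27)·1.3709506 + (22/27)·1.1188142 = 1.165506 bits

I(X;Y) = H(X) - H(X|Y) = 1.196957 - 1.165506 = 0.0315 bits

Cross-check via I(X;Y) = H(X) + H(Y) - H(X,Y): computing H(Y) from the column sums and H(X,Y) from the 6 cells in the same way gives H(Y) = 0.691290 bits and H(X,Y) = 1.856796 bits, so
I(X;Y) = 1.196957 + 0.691290 - 1.856796 = 0.0315 bits ✓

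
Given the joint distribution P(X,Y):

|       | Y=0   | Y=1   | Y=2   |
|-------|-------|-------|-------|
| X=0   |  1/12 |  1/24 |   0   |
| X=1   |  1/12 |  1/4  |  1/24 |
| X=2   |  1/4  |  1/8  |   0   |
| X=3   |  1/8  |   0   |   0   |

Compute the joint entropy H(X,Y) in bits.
2.7296 bits

H(X,Y) = -Σ_{x,y} P(x,y) log₂ P(x,y). Per-cell terms -P(x,y)·log₂P(x,y):
  X=0: 0.29875, 0.19104, 0.00000
  X=1: 0.29875, 0.50000, 0.19104
  X=2: 0.50000, 0.37500, 0.00000
  X=3: 0.37500, 0.00000, 0.00000
  (cells with P = 0 contribute 0)
Sum of the 12 terms: H(X,Y) = 2.7296 bits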